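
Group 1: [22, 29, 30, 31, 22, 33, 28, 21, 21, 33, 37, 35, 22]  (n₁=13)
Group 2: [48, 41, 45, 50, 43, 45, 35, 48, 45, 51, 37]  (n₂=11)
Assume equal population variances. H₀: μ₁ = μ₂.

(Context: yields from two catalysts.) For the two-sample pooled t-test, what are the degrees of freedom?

df = n₁ + n₂ − 2 = 13 + 11 − 2 = 22

degrees of freedom = 22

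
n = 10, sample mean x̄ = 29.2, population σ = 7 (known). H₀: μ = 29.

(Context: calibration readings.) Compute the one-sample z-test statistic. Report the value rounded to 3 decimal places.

SE = σ/√n = 7/√10 = 2.2136
z = (x̄−μ₀)/SE = (29.2−29)/2.2136 = 0.0904

test statistic = 0.090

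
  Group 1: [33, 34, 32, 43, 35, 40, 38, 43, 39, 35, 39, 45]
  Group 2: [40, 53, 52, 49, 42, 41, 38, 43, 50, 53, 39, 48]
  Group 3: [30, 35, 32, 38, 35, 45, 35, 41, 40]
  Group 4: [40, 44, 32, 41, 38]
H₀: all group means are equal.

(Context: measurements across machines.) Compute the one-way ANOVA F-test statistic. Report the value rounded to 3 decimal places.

test statistic = 7.347

Group means [38.00, 45.67, 36.78, 39.00], grand mean 40.263
SSB = Σnᵢ(x̄ᵢ−x̄)² = 529.146; SSW = ΣΣ(x−x̄ᵢ)² = 816.222
MSB = 529.146/3 = 176.3821; MSW = 816.222/34 = 24.0065
F = MSB/MSW = 7.3473
df = (3, 34)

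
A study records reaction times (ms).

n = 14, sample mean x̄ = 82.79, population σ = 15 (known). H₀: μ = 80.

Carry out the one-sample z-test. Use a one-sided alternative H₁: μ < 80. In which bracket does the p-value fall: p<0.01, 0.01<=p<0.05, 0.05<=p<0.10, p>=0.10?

SE = σ/√n = 15/√14 = 4.0089
z = (x̄−μ₀)/SE = (82.79−80)/4.0089 = 0.6959
p-value (one-sided, H₁ less) = 0.75677
→ bracket: p>=0.10

p-value bracket: p>=0.10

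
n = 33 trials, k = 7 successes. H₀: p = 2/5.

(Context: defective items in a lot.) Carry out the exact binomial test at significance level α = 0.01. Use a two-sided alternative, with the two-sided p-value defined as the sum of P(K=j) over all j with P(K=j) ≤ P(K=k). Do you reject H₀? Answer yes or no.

Exact binomial: n=33, k=7, p₀=2/5=0.4000
P(X=j) = C(n,j)·p₀^j·(1−p₀)^(n−j); p = Σ P(X=j) over j with P(X=j) ≤ P(X=7)
p-value (two-sided) = 0.03195
At α=0.01: p ≥ α → fail to reject H₀

reject H₀: no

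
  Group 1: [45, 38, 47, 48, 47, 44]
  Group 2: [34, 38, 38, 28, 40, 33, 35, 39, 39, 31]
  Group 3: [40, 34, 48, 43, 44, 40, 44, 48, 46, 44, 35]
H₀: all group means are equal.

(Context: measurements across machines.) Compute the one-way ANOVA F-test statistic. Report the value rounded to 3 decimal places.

Group means [44.83, 35.50, 42.36], grand mean 40.370
SSB = Σnᵢ(x̄ᵢ−x̄)² = 400.418; SSW = ΣΣ(x−x̄ᵢ)² = 429.879
MSB = 400.418/2 = 200.2088; MSW = 429.879/24 = 17.9116
F = MSB/MSW = 11.1776
df = (2, 24)

test statistic = 11.178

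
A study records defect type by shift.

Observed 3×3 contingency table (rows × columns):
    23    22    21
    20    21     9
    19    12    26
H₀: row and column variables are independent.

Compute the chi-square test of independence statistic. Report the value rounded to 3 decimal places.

Row totals [66, 50, 57], col totals [62, 55, 56], n=173
χ² = (23−23.65)²/23.65 + (22−20.98)²/20.98 + (21−21.36)²/21.36 + (20−17.92)²/17.92 + (21−15.90)²/15.90 + (9−16.18)²/16.18 + (19−20.43)²/20.43 + (12−18.12)²/18.12 + (26−18.45)²/18.45 = 10.4000
df = 4

test statistic = 10.400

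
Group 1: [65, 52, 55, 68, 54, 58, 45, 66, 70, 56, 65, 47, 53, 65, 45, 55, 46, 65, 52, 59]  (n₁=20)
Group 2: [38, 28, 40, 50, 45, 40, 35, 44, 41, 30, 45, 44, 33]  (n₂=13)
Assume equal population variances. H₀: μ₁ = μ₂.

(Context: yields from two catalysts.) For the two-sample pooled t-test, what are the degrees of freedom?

degrees of freedom = 31

df = n₁ + n₂ − 2 = 20 + 13 − 2 = 31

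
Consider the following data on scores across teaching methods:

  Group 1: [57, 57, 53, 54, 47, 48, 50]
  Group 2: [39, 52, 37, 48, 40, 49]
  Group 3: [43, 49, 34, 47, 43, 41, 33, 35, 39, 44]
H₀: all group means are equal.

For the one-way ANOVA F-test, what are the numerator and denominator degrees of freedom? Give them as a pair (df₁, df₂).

degrees of freedom = [2, 20]

k = 3 groups, N = 23 total
df = (k−1, N−k) = (3−1, 23−3) = (2, 20)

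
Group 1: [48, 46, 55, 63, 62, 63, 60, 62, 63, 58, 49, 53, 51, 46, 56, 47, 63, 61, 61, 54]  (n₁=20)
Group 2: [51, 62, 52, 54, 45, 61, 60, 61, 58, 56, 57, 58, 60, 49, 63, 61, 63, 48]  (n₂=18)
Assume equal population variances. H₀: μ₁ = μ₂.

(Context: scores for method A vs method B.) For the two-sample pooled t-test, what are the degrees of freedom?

degrees of freedom = 36

df = n₁ + n₂ − 2 = 20 + 18 − 2 = 36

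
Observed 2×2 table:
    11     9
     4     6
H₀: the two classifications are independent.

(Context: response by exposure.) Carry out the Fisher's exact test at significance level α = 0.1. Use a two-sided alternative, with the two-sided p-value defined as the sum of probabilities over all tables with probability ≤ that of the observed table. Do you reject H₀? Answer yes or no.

reject H₀: no

Margins: r₁=20, r₂=10, c₁=15, c₂=15, n=30
p_obs = C(20,11)·C(10,4)/C(30,15); sum pmf over tables with pmf ≤ p_obs
p-value (two-sided) = 0.69985
At α=0.1: p ≥ α → fail to reject H₀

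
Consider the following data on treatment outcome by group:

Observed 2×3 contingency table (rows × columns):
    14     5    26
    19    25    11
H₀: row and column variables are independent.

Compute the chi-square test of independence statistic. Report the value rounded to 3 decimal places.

Row totals [45, 55], col totals [33, 30, 37], n=100
χ² = (14−14.85)²/14.85 + (5−13.50)²/13.50 + (26−16.65)²/16.65 + (19−18.15)²/18.15 + (25−16.50)²/16.50 + (11−20.35)²/20.35 = 19.3656
df = 2

test statistic = 19.366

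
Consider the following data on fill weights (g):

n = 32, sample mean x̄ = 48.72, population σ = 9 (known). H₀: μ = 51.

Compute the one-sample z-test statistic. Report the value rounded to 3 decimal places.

test statistic = -1.433

SE = σ/√n = 9/√32 = 1.5910
z = (x̄−μ₀)/SE = (48.72−51)/1.5910 = -1.4331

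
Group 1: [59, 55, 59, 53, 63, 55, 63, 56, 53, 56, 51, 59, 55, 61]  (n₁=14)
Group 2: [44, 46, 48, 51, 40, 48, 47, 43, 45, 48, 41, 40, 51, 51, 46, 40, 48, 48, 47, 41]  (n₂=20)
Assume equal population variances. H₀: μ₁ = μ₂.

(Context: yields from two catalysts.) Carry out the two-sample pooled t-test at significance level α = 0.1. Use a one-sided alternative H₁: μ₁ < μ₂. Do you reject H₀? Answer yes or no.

x̄₁=57.000, s₁=3.742, n₁=14
x̄₂=45.650, s₂=3.746, n₂=20
s_p² = [13·3.742² + 19·3.746²]/32 = 14.0172
SE = √(s_p²·(1/14+1/20)) = 1.3046
t = (57.000−45.650)/1.3046 = 8.6997
df = 32
p-value (one-sided, H₁ less) = 1.00000
At α=0.1: p ≥ α → fail to reject H₀

reject H₀: no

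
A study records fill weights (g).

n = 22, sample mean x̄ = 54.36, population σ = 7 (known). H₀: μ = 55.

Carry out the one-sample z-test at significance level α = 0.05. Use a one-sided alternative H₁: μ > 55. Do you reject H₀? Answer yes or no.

SE = σ/√n = 7/√22 = 1.4924
z = (x̄−μ₀)/SE = (54.36−55)/1.4924 = -0.4288
p-value (one-sided, H₁ greater) = 0.66598
At α=0.05: p ≥ α → fail to reject H₀

reject H₀: no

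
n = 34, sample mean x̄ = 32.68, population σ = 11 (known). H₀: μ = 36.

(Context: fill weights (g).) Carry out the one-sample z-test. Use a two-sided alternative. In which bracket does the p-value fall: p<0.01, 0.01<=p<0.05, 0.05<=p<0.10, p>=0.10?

SE = σ/√n = 11/√34 = 1.8865
z = (x̄−μ₀)/SE = (32.68−36)/1.8865 = -1.7599
p-value (two-sided) = 0.07843
→ bracket: 0.05<=p<0.10

p-value bracket: 0.05<=p<0.10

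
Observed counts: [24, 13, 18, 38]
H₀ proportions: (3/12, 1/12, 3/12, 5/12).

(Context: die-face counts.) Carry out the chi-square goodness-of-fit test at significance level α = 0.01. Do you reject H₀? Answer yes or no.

reject H₀: no

n = 93; E_i = n·p_i = [23.25, 7.75, 23.25, 38.75]
χ² = (24−23.25)²/23.25 + (13−7.75)²/7.75 + (18−23.25)²/23.25 + (38−38.75)²/38.75 = 4.7806
df = 3
p-value (upper-tail) = 0.18858
At α=0.01: p ≥ α → fail to reject H₀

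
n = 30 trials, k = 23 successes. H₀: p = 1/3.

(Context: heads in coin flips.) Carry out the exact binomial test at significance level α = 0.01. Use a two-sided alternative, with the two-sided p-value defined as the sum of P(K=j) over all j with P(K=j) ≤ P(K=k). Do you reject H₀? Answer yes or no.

reject H₀: yes

Exact binomial: n=30, k=23, p₀=1/3=0.3333
P(X=j) = C(n,j)·p₀^j·(1−p₀)^(n−j); p = Σ P(X=j) over j with P(X=j) ≤ P(X=23)
p-value (two-sided) = 0.00000
At α=0.01: p < α → reject H₀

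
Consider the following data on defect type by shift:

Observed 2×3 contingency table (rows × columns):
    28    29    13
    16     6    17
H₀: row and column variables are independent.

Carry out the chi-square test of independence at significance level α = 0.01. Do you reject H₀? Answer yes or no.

reject H₀: yes

Row totals [70, 39], col totals [44, 35, 30], n=109
χ² = (28−28.26)²/28.26 + (29−22.48)²/22.48 + (13−19.27)²/19.27 + (16−15.74)²/15.74 + (6−12.52)²/12.52 + (17−10.73)²/10.73 = 10.9930
df = 2
p-value (upper-tail) = 0.00410
At α=0.01: p < α → reject H₀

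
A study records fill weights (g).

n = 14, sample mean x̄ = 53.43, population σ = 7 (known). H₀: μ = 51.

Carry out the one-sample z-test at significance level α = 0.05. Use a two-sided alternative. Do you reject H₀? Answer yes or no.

SE = σ/√n = 7/√14 = 1.8708
z = (x̄−μ₀)/SE = (53.43−51)/1.8708 = 1.2989
p-value (two-sided) = 0.19398
At α=0.05: p ≥ α → fail to reject H₀

reject H₀: no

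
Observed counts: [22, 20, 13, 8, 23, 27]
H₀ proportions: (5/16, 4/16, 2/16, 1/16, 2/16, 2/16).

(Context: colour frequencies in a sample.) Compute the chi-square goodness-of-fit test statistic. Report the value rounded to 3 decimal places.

test statistic = 24.954

n = 113; E_i = n·p_i = [35.31, 28.25, 14.12, 7.06, 14.12, 14.12]
χ² = (22−35.31)²/35.31 + (20−28.25)²/28.25 + (13−14.12)²/14.12 + (8−7.06)²/7.06 + (23−14.12)²/14.12 + (27−14.12)²/14.12 = 24.9540
df = 5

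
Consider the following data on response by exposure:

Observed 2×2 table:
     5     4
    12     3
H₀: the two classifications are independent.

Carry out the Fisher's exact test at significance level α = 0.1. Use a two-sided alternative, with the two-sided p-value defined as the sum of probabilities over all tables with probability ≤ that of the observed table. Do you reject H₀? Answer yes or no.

reject H₀: no

Margins: r₁=9, r₂=15, c₁=17, c₂=7, n=24
p_obs = C(9,5)·C(15,12)/C(24,17); sum pmf over tables with pmf ≤ p_obs
p-value (two-sided) = 0.35636
At α=0.1: p ≥ α → fail to reject H₀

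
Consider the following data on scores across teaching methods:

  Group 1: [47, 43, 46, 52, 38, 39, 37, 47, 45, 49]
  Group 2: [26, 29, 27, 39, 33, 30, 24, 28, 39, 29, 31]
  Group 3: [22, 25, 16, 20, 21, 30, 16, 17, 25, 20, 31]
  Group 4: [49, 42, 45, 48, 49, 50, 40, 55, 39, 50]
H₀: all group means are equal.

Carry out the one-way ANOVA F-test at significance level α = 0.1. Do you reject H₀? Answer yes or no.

Group means [44.30, 30.45, 22.09, 46.70], grand mean 35.429
SSB = Σnᵢ(x̄ᵢ−x̄)² = 4286.449; SSW = ΣΣ(x−x̄ᵢ)² = 959.836
MSB = 4286.449/3 = 1428.8165; MSW = 959.836/38 = 25.2589
F = MSB/MSW = 56.5670
df = (3, 38)
p-value (upper-tail) = 0.00000
At α=0.1: p < α → reject H₀

reject H₀: yes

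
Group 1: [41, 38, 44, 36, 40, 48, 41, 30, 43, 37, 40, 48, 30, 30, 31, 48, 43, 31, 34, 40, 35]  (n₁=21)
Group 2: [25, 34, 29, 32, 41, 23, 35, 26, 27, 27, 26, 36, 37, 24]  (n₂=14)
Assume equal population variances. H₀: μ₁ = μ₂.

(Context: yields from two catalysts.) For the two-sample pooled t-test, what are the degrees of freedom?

degrees of freedom = 33

df = n₁ + n₂ − 2 = 21 + 14 − 2 = 33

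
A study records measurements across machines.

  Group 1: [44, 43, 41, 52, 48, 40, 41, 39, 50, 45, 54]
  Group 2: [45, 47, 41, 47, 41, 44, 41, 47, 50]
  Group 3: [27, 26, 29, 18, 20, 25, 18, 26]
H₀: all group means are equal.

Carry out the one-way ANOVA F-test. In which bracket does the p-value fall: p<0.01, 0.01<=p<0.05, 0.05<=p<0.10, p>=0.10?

Group means [45.18, 44.78, 23.62], grand mean 38.893
SSB = Σnᵢ(x̄ᵢ−x̄)² = 2611.612; SSW = ΣΣ(x−x̄ᵢ)² = 477.067
MSB = 2611.612/2 = 1305.8058; MSW = 477.067/25 = 19.0827
F = MSB/MSW = 68.4289
df = (2, 25)
p-value (upper-tail) = 0.00000
→ bracket: p<0.01

p-value bracket: p<0.01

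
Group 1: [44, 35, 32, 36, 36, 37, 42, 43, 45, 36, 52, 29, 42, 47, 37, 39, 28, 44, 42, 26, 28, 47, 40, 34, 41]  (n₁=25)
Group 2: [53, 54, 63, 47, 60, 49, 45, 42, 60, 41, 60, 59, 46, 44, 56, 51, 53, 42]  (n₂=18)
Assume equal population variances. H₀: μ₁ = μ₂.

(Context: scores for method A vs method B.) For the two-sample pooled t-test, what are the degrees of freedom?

df = n₁ + n₂ − 2 = 25 + 18 − 2 = 41

degrees of freedom = 41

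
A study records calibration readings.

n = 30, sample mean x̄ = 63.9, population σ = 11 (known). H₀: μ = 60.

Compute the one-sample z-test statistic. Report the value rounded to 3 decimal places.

test statistic = 1.942

SE = σ/√n = 11/√30 = 2.0083
z = (x̄−μ₀)/SE = (63.9−60)/2.0083 = 1.9419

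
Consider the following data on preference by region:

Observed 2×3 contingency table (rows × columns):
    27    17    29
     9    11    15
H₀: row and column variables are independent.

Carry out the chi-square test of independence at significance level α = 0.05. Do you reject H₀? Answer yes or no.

reject H₀: no

Row totals [73, 35], col totals [36, 28, 44], n=108
χ² = (27−24.33)²/24.33 + (17−18.93)²/18.93 + (29−29.74)²/29.74 + (9−11.67)²/11.67 + (11−9.07)²/9.07 + (15−14.26)²/14.26 = 1.5634
df = 2
p-value (upper-tail) = 0.45762
At α=0.05: p ≥ α → fail to reject H₀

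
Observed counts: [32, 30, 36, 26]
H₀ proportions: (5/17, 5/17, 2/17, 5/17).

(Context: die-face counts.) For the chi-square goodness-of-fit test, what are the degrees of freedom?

df = k − 1 = 4 − 1 = 3

degrees of freedom = 3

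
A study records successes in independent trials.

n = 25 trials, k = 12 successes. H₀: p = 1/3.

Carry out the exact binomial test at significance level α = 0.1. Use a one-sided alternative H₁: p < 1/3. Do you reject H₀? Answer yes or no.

Exact binomial: n=25, k=12, p₀=1/3=0.3333
P(X≤12) from Σ C(n,i)·p₀^i·(1−p₀)^(n−i)
p-value (one-sided, H₁ less) = 0.95849
At α=0.1: p ≥ α → fail to reject H₀

reject H₀: no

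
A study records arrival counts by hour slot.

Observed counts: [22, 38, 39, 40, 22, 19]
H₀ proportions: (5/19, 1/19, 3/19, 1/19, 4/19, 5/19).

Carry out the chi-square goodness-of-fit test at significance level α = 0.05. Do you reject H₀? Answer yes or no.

reject H₀: yes

n = 180; E_i = n·p_i = [47.37, 9.47, 28.42, 9.47, 37.89, 47.37]
χ² = (22−47.37)²/47.37 + (38−9.47)²/9.47 + (39−28.42)²/28.42 + (40−9.47)²/9.47 + (22−37.89)²/37.89 + (19−47.37)²/47.37 = 225.4389
df = 5
p-value (upper-tail) = 0.00000
At α=0.05: p < α → reject H₀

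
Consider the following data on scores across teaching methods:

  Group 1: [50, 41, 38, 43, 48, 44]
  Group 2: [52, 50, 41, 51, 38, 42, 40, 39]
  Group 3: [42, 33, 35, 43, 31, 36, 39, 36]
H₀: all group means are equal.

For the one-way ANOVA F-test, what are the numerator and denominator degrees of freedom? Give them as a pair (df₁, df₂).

k = 3 groups, N = 22 total
df = (k−1, N−k) = (3−1, 22−3) = (2, 19)

degrees of freedom = [2, 19]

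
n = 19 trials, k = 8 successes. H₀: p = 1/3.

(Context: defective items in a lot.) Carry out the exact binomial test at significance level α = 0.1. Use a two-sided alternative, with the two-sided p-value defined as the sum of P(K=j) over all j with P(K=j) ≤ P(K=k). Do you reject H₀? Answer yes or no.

reject H₀: no

Exact binomial: n=19, k=8, p₀=1/3=0.3333
P(X=j) = C(n,j)·p₀^j·(1−p₀)^(n−j); p = Σ P(X=j) over j with P(X=j) ≤ P(X=8)
p-value (two-sided) = 0.46727
At α=0.1: p ≥ α → fail to reject H₀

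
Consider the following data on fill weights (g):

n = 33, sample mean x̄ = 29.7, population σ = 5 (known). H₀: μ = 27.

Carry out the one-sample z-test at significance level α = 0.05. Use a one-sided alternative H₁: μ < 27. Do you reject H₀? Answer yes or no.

SE = σ/√n = 5/√33 = 0.8704
z = (x̄−μ₀)/SE = (29.7−27)/0.8704 = 3.1021
p-value (one-sided, H₁ less) = 0.99904
At α=0.05: p ≥ α → fail to reject H₀

reject H₀: no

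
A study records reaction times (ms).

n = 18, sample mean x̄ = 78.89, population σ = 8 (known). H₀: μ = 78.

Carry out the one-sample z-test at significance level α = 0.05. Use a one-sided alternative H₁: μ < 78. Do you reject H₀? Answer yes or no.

SE = σ/√n = 8/√18 = 1.8856
z = (x̄−μ₀)/SE = (78.89−78)/1.8856 = 0.4720
p-value (one-sided, H₁ less) = 0.68153
At α=0.05: p ≥ α → fail to reject H₀

reject H₀: no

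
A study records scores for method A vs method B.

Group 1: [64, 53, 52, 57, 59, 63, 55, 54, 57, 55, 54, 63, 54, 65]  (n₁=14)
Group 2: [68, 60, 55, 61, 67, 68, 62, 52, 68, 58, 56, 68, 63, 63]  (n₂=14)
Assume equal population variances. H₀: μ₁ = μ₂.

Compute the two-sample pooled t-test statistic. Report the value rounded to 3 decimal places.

test statistic = -2.441

x̄₁=57.500, s₁=4.485, n₁=14
x̄₂=62.071, s₂=5.385, n₂=14
s_p² = [13·4.485² + 13·5.385²]/26 = 24.5549
SE = √(s_p²·(1/14+1/14)) = 1.8729
t = (57.500−62.071)/1.8729 = -2.4408
df = 26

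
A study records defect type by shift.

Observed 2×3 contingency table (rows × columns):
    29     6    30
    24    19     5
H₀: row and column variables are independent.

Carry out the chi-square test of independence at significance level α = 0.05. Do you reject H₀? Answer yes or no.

Row totals [65, 48], col totals [53, 25, 35], n=113
χ² = (29−30.49)²/30.49 + (6−14.38)²/14.38 + (30−20.13)²/20.13 + (24−22.51)²/22.51 + (19−10.62)²/10.62 + (5−14.87)²/14.87 = 23.0531
df = 2
p-value (upper-tail) = 0.00001
At α=0.05: p < α → reject H₀

reject H₀: yes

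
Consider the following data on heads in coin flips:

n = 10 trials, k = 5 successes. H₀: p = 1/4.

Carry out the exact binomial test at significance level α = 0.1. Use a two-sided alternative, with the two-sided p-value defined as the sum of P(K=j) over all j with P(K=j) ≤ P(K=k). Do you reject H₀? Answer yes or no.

reject H₀: no

Exact binomial: n=10, k=5, p₀=1/4=0.2500
P(X=j) = C(n,j)·p₀^j·(1−p₀)^(n−j); p = Σ P(X=j) over j with P(X=j) ≤ P(X=5)
p-value (two-sided) = 0.13444
At α=0.1: p ≥ α → fail to reject H₀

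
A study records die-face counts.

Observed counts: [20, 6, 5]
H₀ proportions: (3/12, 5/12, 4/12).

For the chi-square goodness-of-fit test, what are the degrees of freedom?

df = k − 1 = 3 − 1 = 2

degrees of freedom = 2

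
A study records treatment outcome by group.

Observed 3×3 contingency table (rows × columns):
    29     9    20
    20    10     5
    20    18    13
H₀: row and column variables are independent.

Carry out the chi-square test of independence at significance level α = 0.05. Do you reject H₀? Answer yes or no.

reject H₀: no

Row totals [58, 35, 51], col totals [69, 37, 38], n=144
χ² = (29−27.79)²/27.79 + (9−14.90)²/14.90 + (20−15.31)²/15.31 + (20−16.77)²/16.77 + (10−8.99)²/8.99 + (5−9.24)²/9.24 + (20−24.44)²/24.44 + (18−13.10)²/13.10 + (13−13.46)²/13.46 = 9.1583
df = 4
p-value (upper-tail) = 0.05726
At α=0.05: p ≥ α → fail to reject H₀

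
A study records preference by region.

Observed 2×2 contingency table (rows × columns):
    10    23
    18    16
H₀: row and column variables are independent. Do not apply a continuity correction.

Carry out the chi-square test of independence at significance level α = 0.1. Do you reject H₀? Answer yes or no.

Row totals [33, 34], col totals [28, 39], n=67
χ² = (10−13.79)²/13.79 + (23−19.21)²/19.21 + (18−14.21)²/14.21 + (16−19.79)²/19.79 = 3.5280
df = 1
p-value (upper-tail) = 0.06034
At α=0.1: p < α → reject H₀

reject H₀: yes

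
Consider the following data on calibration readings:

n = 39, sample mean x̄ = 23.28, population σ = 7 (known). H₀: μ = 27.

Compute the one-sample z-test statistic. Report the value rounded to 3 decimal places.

SE = σ/√n = 7/√39 = 1.1209
z = (x̄−μ₀)/SE = (23.28−27)/1.1209 = -3.3188

test statistic = -3.319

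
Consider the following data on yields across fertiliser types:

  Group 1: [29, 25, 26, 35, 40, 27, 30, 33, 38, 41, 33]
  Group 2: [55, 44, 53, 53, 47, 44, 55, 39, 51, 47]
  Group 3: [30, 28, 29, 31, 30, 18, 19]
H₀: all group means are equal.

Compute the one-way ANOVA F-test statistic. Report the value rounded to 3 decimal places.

test statistic = 39.483

Group means [32.45, 48.80, 26.43], grand mean 36.786
SSB = Σnᵢ(x̄ᵢ−x̄)² = 2400.673; SSW = ΣΣ(x−x̄ᵢ)² = 760.042
MSB = 2400.673/2 = 1200.3364; MSW = 760.042/25 = 30.4017
F = MSB/MSW = 39.4826
df = (2, 25)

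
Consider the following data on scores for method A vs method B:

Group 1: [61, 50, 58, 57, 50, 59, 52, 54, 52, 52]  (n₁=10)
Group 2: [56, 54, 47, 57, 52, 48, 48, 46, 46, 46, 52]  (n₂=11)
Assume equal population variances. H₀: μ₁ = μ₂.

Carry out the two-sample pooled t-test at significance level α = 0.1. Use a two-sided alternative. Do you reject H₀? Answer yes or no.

x̄₁=54.500, s₁=3.951, n₁=10
x̄₂=50.182, s₂=4.167, n₂=11
s_p² = [9·3.951² + 10·4.167²]/19 = 16.5335
SE = √(s_p²·(1/10+1/11)) = 1.7766
t = (54.500−50.182)/1.7766 = 2.4306
df = 19
p-value (two-sided) = 0.02515
At α=0.1: p < α → reject H₀

reject H₀: yes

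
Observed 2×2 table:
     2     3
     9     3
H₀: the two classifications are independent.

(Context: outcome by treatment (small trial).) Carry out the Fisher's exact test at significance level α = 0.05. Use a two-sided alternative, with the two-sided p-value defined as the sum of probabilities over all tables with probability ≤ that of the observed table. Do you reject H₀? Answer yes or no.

Margins: r₁=5, r₂=12, c₁=11, c₂=6, n=17
p_obs = C(5,2)·C(12,9)/C(17,11); sum pmf over tables with pmf ≤ p_obs
p-value (two-sided) = 0.28006
At α=0.05: p ≥ α → fail to reject H₀

reject H₀: no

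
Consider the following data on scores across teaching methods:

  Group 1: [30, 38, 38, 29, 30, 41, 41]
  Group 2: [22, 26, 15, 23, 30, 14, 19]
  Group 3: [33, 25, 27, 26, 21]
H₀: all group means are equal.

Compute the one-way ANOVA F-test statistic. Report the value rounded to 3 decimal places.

Group means [35.29, 21.29, 26.40], grand mean 27.789
SSB = Σnᵢ(x̄ᵢ−x̄)² = 699.101; SSW = ΣΣ(x−x̄ᵢ)² = 450.057
MSB = 699.101/2 = 349.5504; MSW = 450.057/16 = 28.1286
F = MSB/MSW = 12.4269
df = (2, 16)

test statistic = 12.427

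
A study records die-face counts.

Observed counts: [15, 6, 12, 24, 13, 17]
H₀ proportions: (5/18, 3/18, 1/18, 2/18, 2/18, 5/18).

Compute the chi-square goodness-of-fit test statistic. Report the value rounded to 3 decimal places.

n = 87; E_i = n·p_i = [24.17, 14.50, 4.83, 9.67, 9.67, 24.17]
χ² = (15−24.17)²/24.17 + (6−14.50)²/14.50 + (12−4.83)²/4.83 + (24−9.67)²/9.67 + (13−9.67)²/9.67 + (17−24.17)²/24.17 = 43.6138
df = 5

test statistic = 43.614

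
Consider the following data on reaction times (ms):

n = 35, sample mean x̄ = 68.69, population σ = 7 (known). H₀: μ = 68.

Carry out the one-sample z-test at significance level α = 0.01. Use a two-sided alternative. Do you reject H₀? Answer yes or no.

reject H₀: no

SE = σ/√n = 7/√35 = 1.1832
z = (x̄−μ₀)/SE = (68.69−68)/1.1832 = 0.5832
p-value (two-sided) = 0.55979
At α=0.01: p ≥ α → fail to reject H₀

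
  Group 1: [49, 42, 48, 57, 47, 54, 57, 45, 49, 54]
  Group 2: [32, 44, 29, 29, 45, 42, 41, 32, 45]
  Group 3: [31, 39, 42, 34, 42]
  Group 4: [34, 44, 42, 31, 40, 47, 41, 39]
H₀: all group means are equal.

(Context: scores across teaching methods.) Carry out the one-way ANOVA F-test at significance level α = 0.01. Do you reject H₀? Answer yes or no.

Group means [50.20, 37.67, 37.60, 39.75], grand mean 42.094
SSB = Σnᵢ(x̄ᵢ−x̄)² = 978.419; SSW = ΣΣ(x−x̄ᵢ)² = 910.300
MSB = 978.419/3 = 326.1396; MSW = 910.300/28 = 32.5107
F = MSB/MSW = 10.0318
df = (3, 28)
p-value (upper-tail) = 0.00012
At α=0.01: p < α → reject H₀

reject H₀: yes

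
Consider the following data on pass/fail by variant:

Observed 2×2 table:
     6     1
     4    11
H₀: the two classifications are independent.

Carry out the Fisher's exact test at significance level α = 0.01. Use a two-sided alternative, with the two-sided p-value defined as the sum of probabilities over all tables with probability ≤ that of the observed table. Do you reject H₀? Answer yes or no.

Margins: r₁=7, r₂=15, c₁=10, c₂=12, n=22
p_obs = C(7,6)·C(15,4)/C(22,10); sum pmf over tables with pmf ≤ p_obs
p-value (two-sided) = 0.02012
At α=0.01: p ≥ α → fail to reject H₀

reject H₀: no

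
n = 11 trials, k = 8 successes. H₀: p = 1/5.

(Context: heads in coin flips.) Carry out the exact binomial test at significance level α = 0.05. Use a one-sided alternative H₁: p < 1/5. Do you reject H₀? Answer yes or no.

reject H₀: no

Exact binomial: n=11, k=8, p₀=1/5=0.2000
P(X≤8) from Σ C(n,i)·p₀^i·(1−p₀)^(n−i)
p-value (one-sided, H₁ less) = 0.99998
At α=0.05: p ≥ α → fail to reject H₀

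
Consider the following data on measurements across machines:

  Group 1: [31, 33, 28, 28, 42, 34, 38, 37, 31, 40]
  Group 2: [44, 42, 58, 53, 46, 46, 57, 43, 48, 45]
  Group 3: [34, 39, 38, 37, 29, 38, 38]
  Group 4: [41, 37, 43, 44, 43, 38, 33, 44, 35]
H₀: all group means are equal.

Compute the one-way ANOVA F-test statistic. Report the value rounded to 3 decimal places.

test statistic = 16.312

Group means [34.20, 48.20, 36.14, 39.78], grand mean 39.861
SSB = Σnᵢ(x̄ᵢ−x̄)² = 1112.693; SSW = ΣΣ(x−x̄ᵢ)² = 727.613
MSB = 1112.693/3 = 370.8976; MSW = 727.613/32 = 22.7379
F = MSB/MSW = 16.3119
df = (3, 32)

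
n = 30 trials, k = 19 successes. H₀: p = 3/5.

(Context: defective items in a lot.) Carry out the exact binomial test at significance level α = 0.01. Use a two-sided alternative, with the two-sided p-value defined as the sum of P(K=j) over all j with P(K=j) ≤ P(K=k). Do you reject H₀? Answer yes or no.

Exact binomial: n=30, k=19, p₀=3/5=0.6000
P(X=j) = C(n,j)·p₀^j·(1−p₀)^(n−j); p = Σ P(X=j) over j with P(X=j) ≤ P(X=19)
p-value (two-sided) = 0.85262
At α=0.01: p ≥ α → fail to reject H₀

reject H₀: no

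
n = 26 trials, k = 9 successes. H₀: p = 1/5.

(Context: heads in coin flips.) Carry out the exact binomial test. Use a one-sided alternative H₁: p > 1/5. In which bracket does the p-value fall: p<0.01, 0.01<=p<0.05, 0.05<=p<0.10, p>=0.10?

p-value bracket: 0.05<=p<0.10

Exact binomial: n=26, k=9, p₀=1/5=0.2000
P(X≥9) from Σ C(n,i)·p₀^i·(1−p₀)^(n−i)
p-value (one-sided, H₁ greater) = 0.05924
→ bracket: 0.05<=p<0.10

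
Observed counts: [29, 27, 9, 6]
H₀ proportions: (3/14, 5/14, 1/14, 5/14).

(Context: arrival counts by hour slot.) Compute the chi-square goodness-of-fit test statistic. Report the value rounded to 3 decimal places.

test statistic = 30.418

n = 71; E_i = n·p_i = [15.21, 25.36, 5.07, 25.36]
χ² = (29−15.21)²/15.21 + (27−25.36)²/25.36 + (9−5.07)²/5.07 + (6−25.36)²/25.36 = 30.4178
df = 3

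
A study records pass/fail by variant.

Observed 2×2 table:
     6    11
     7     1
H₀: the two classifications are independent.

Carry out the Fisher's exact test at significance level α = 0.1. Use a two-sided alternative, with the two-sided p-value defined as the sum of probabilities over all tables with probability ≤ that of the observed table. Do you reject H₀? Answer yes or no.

reject H₀: yes

Margins: r₁=17, r₂=8, c₁=13, c₂=12, n=25
p_obs = C(17,6)·C(8,7)/C(25,13); sum pmf over tables with pmf ≤ p_obs
p-value (two-sided) = 0.03021
At α=0.1: p < α → reject H₀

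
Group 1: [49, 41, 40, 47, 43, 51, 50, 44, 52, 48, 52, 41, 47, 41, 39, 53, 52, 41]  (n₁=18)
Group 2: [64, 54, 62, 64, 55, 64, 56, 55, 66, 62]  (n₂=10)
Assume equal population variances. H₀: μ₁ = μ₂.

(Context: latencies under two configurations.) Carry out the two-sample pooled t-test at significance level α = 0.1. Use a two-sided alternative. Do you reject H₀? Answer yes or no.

reject H₀: yes

x̄₁=46.167, s₁=4.914, n₁=18
x̄₂=60.200, s₂=4.638, n₂=10
s_p² = [17·4.914² + 9·4.638²]/26 = 23.2346
SE = √(s_p²·(1/18+1/10)) = 1.9011
t = (46.167−60.200)/1.9011 = -7.3816
df = 26
p-value (two-sided) = 0.00000
At α=0.1: p < α → reject H₀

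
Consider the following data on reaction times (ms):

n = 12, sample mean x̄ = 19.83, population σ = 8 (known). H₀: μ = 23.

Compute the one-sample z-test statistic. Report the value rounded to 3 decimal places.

test statistic = -1.373

SE = σ/√n = 8/√12 = 2.3094
z = (x̄−μ₀)/SE = (19.83−23)/2.3094 = -1.3727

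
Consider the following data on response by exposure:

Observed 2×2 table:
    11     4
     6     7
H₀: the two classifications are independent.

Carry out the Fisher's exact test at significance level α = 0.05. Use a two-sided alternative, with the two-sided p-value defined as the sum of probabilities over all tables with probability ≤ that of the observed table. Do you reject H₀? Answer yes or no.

Margins: r₁=15, r₂=13, c₁=17, c₂=11, n=28
p_obs = C(15,11)·C(13,6)/C(28,17); sum pmf over tables with pmf ≤ p_obs
p-value (two-sided) = 0.24581
At α=0.05: p ≥ α → fail to reject H₀

reject H₀: no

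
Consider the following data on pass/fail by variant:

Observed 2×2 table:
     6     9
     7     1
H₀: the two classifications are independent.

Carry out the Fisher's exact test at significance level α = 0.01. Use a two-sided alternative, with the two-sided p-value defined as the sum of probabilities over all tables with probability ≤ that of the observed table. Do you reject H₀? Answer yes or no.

Margins: r₁=15, r₂=8, c₁=13, c₂=10, n=23
p_obs = C(15,6)·C(8,7)/C(23,13); sum pmf over tables with pmf ≤ p_obs
p-value (two-sided) = 0.07430
At α=0.01: p ≥ α → fail to reject H₀

reject H₀: no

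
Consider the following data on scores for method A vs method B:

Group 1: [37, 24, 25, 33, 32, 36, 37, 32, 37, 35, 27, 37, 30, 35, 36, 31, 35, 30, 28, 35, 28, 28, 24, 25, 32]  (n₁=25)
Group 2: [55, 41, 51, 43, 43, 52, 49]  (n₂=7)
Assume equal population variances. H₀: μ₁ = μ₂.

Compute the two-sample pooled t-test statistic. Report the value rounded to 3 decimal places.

test statistic = -8.144

x̄₁=31.560, s₁=4.435, n₁=25
x̄₂=47.714, s₂=5.376, n₂=7
s_p² = [24·4.435² + 6·5.376²]/30 = 21.5196
SE = √(s_p²·(1/25+1/7)) = 1.9837
t = (31.560−47.714)/1.9837 = -8.1436
df = 30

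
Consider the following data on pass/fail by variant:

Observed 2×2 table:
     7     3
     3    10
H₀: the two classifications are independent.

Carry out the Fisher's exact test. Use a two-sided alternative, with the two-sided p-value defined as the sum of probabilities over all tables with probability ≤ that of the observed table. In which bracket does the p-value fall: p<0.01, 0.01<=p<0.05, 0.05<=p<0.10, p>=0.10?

Margins: r₁=10, r₂=13, c₁=10, c₂=13, n=23
p_obs = C(10,7)·C(13,3)/C(23,10); sum pmf over tables with pmf ≤ p_obs
p-value (two-sided) = 0.03968
→ bracket: 0.01<=p<0.05

p-value bracket: 0.01<=p<0.05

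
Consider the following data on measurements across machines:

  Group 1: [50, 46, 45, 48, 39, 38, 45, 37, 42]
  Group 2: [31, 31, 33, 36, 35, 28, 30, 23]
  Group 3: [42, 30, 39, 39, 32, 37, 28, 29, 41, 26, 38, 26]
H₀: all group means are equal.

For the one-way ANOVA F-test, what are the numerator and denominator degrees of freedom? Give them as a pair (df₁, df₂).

k = 3 groups, N = 29 total
df = (k−1, N−k) = (3−1, 29−3) = (2, 26)

degrees of freedom = [2, 26]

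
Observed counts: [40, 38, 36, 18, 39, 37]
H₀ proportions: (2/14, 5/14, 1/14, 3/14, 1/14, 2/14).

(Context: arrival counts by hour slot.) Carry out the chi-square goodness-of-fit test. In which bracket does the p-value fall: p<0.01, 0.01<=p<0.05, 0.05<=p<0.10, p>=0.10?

n = 208; E_i = n·p_i = [29.71, 74.29, 14.86, 44.57, 14.86, 29.71]
χ² = (40−29.71)²/29.71 + (38−74.29)²/74.29 + (36−14.86)²/14.86 + (18−44.57)²/44.57 + (39−14.86)²/14.86 + (37−29.71)²/29.71 = 108.2317
df = 5
p-value (upper-tail) = 0.00000
→ bracket: p<0.01

p-value bracket: p<0.01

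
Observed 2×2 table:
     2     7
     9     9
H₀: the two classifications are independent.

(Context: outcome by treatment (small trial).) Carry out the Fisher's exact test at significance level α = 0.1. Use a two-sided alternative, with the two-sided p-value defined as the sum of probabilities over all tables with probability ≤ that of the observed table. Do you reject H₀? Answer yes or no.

Margins: r₁=9, r₂=18, c₁=11, c₂=16, n=27
p_obs = C(9,2)·C(18,9)/C(27,11); sum pmf over tables with pmf ≤ p_obs
p-value (two-sided) = 0.23112
At α=0.1: p ≥ α → fail to reject H₀

reject H₀: no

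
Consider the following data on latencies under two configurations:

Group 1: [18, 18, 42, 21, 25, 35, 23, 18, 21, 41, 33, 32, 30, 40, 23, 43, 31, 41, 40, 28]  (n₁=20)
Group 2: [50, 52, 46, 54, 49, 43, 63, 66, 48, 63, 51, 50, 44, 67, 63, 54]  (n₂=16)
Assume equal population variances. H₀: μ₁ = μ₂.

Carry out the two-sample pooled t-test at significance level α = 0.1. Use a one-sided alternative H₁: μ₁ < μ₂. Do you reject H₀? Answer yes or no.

x̄₁=30.150, s₁=8.928, n₁=20
x̄₂=53.938, s₂=7.945, n₂=16
s_p² = [19·8.928² + 15·7.945²]/34 = 72.3967
SE = √(s_p²·(1/20+1/16)) = 2.8539
t = (30.150−53.938)/2.8539 = -8.3351
df = 34
p-value (one-sided, H₁ less) = 0.00000
At α=0.1: p < α → reject H₀

reject H₀: yes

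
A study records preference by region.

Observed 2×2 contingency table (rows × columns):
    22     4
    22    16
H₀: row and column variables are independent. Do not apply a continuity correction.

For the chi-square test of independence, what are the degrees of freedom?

df = (r−1)(c−1) = (2−1)·(2−1) = 1

degrees of freedom = 1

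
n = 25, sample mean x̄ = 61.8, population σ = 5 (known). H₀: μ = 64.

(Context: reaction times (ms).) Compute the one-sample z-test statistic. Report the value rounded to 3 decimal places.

test statistic = -2.200

SE = σ/√n = 5/√25 = 1.0000
z = (x̄−μ₀)/SE = (61.8−64)/1.0000 = -2.2000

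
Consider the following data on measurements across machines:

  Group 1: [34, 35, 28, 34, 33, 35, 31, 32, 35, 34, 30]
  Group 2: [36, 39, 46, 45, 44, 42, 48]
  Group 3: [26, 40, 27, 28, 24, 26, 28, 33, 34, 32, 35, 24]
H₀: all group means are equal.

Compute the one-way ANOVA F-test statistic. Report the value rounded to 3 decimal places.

test statistic = 24.368

Group means [32.82, 42.86, 29.75], grand mean 33.933
SSB = Σnᵢ(x̄ᵢ−x̄)² = 781.123; SSW = ΣΣ(x−x̄ᵢ)² = 432.744
MSB = 781.123/2 = 390.5616; MSW = 432.744/27 = 16.0275
F = MSB/MSW = 24.3682
df = (2, 27)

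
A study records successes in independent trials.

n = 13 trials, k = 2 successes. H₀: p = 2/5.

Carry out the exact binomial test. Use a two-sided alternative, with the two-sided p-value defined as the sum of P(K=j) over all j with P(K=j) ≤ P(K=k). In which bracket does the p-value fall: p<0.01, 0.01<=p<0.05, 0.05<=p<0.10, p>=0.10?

p-value bracket: 0.05<=p<0.10

Exact binomial: n=13, k=2, p₀=2/5=0.4000
P(X=j) = C(n,j)·p₀^j·(1−p₀)^(n−j); p = Σ P(X=j) over j with P(X=j) ≤ P(X=2)
p-value (two-sided) = 0.08999
→ bracket: 0.05<=p<0.10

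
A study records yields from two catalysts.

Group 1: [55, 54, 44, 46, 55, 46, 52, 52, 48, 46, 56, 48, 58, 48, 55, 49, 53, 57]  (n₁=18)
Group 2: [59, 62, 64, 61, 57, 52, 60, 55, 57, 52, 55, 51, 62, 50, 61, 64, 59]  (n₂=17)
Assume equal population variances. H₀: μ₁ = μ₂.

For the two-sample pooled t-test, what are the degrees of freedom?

df = n₁ + n₂ − 2 = 18 + 17 − 2 = 33

degrees of freedom = 33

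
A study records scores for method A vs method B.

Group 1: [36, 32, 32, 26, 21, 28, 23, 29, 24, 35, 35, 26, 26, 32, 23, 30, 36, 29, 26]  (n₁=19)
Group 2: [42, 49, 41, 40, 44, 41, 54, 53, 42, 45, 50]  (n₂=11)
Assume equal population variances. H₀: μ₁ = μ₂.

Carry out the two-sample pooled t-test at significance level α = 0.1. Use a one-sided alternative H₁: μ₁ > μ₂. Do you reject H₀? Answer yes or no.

reject H₀: no

x̄₁=28.895, s₁=4.689, n₁=19
x̄₂=45.545, s₂=5.087, n₂=11
s_p² = [18·4.689² + 10·5.087²]/28 = 23.3756
SE = √(s_p²·(1/19+1/11)) = 1.8318
t = (28.895−45.545)/1.8318 = -9.0900
df = 28
p-value (one-sided, H₁ greater) = 1.00000
At α=0.1: p ≥ α → fail to reject H₀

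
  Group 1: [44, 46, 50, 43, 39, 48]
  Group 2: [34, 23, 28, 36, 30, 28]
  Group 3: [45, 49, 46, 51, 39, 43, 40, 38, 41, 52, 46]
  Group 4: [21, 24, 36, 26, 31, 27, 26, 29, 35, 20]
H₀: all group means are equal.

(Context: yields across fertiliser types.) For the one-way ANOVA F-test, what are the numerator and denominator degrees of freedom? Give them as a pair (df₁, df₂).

degrees of freedom = [3, 29]

k = 4 groups, N = 33 total
df = (k−1, N−k) = (4−1, 33−4) = (3, 29)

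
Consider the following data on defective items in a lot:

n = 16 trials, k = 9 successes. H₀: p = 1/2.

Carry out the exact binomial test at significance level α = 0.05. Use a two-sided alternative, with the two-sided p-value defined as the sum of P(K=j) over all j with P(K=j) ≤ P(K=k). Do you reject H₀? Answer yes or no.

Exact binomial: n=16, k=9, p₀=1/2=0.5000
P(X=j) = C(n,j)·p₀^j·(1−p₀)^(n−j); p = Σ P(X=j) over j with P(X=j) ≤ P(X=9)
p-value (two-sided) = 0.80362
At α=0.05: p ≥ α → fail to reject H₀

reject H₀: no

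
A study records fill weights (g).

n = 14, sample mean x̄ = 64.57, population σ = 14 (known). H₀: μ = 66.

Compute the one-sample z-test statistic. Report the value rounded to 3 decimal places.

test statistic = -0.382

SE = σ/√n = 14/√14 = 3.7417
z = (x̄−μ₀)/SE = (64.57−66)/3.7417 = -0.3822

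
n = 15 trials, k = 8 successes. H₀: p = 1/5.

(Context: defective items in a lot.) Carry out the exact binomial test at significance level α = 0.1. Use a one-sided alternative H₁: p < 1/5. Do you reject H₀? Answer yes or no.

Exact binomial: n=15, k=8, p₀=1/5=0.2000
P(X≤8) from Σ C(n,i)·p₀^i·(1−p₀)^(n−i)
p-value (one-sided, H₁ less) = 0.99922
At α=0.1: p ≥ α → fail to reject H₀

reject H₀: no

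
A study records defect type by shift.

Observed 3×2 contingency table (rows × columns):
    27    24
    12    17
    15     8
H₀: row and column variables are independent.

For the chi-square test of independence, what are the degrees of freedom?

df = (r−1)(c−1) = (3−1)·(2−1) = 2

degrees of freedom = 2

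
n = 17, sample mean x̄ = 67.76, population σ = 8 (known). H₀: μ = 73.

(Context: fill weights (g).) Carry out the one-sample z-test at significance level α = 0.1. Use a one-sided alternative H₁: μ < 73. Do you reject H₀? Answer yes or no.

SE = σ/√n = 8/√17 = 1.9403
z = (x̄−μ₀)/SE = (67.76−73)/1.9403 = -2.7006
p-value (one-sided, H₁ less) = 0.00346
At α=0.1: p < α → reject H₀

reject H₀: yes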